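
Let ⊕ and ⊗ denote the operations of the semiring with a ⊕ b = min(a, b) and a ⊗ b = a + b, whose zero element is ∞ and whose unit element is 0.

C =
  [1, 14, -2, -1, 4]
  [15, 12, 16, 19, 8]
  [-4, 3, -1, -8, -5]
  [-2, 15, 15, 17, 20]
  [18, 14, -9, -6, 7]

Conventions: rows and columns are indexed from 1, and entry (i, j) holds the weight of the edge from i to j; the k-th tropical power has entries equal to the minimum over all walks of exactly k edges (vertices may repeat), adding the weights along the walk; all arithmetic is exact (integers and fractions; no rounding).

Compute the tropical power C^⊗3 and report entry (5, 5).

C^⊗2:
  [-6, 1, -5, -10, -7]
  [12, 19, -1, 2, 11]
  [-10, 2, -14, -11, -6]
  [-1, 12, -4, -3, 2]
  [-13, -6, -10, -17, -14]
C^⊗3:
  [-12, -2, -16, -13, -10]
  [-5, 2, -2, -9, -6]
  [-18, -11, -15, -22, -19]
  [-8, -1, -7, -12, -9]
  [-19, -7, -23, -20, -15]
Key observation: the optimum is the walk 5->3->3->5, with weight (-9) + (-1) + (-5) = -15.
Optimal value attained by: walk 5->3->3->5.
Answer: (C^⊗3)[5][5] = -15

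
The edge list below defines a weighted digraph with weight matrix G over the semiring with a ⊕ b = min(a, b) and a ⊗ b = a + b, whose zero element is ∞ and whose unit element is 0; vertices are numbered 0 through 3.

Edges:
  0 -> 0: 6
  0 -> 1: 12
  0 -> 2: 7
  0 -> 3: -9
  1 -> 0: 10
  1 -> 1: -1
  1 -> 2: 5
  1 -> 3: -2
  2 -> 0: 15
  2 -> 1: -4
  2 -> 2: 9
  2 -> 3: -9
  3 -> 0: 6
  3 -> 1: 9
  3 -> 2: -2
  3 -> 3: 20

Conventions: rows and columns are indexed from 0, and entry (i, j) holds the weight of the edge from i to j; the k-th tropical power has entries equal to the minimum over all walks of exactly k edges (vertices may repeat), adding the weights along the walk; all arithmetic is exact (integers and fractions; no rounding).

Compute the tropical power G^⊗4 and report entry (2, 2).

G^⊗2:
  [-3, 0, -11, -3]
  [4, -2, -4, -4]
  [-3, -5, -11, -6]
  [12, -6, 7, -11]
G^⊗3:
  [3, -15, -5, -20]
  [2, -8, -6, -13]
  [0, -15, -8, -20]
  [-5, -7, -13, -8]
G^⊗4:
  [-14, -16, -22, -17]
  [-7, -10, -15, -15]
  [-14, -16, -22, -17]
  [-2, -17, -10, -22]
Key observation: the optimum is the walk 2->3->2->3->2, with weight (-9) + (-2) + (-9) + (-2) = -22.
Optimal value attained by: walk 2->3->2->3->2.
Answer: (G^⊗4)[2][2] = -22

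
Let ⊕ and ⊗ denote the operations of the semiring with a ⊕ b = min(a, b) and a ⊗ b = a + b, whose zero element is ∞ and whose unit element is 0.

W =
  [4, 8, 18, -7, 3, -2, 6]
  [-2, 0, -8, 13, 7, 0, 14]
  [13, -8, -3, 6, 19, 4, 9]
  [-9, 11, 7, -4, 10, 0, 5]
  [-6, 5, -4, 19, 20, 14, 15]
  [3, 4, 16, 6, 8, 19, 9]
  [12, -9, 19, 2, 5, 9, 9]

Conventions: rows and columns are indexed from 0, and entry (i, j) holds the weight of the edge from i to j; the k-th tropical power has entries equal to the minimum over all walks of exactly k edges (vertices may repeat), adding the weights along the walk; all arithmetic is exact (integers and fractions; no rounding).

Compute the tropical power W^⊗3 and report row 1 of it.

W^⊗2:
  [-16, -3, -1, -11, 3, -7, -2]
  [-2, -16, -11, -9, 1, -4, 1]
  [-10, -11, -16, 2, -1, -8, 6]
  [-13, -4, 3, -16, -6, -11, -3]
  [-2, -12, -7, -13, -3, -8, 0]
  [-3, 0, -4, -4, 6, 1, 9]
  [-11, -9, -17, -2, -2, -9, 5]
W^⊗3:
  [-20, -11, -11, -23, -13, -18, -10]
  [-18, -19, -24, -13, -9, -16, -4]
  [-13, -24, -19, -17, -7, -12, -7]
  [-25, -12, -12, -20, -10, -16, -11]
  [-22, -15, -20, -17, -5, -13, -8]
  [-13, -12, -8, -10, 0, -5, 1]
  [-11, -25, -20, -18, -8, -13, -8]
Answer: row 1 of W^⊗3 = [-18, -19, -24, -13, -9, -16, -4]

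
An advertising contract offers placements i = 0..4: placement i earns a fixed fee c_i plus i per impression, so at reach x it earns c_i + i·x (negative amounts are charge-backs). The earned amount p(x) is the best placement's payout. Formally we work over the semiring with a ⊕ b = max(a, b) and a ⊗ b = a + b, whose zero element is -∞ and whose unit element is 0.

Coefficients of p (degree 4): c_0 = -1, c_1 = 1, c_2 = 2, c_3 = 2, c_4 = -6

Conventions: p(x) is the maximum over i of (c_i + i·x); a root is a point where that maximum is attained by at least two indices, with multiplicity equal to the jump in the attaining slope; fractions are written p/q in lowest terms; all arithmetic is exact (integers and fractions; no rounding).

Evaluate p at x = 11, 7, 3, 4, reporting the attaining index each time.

p(11) = max(-1+0·11=-1, 1+1·11=12, 2+2·11=24, 2+3·11=35, -6+4·11=38) = 38 (attained by i=4)
p(7) = max(-1+0·7=-1, 1+1·7=8, 2+2·7=16, 2+3·7=23, -6+4·7=22) = 23 (attained by i=3)
p(3) = max(-1+0·3=-1, 1+1·3=4, 2+2·3=8, 2+3·3=11, -6+4·3=6) = 11 (attained by i=3)
p(4) = max(-1+0·4=-1, 1+1·4=5, 2+2·4=10, 2+3·4=14, -6+4·4=10) = 14 (attained by i=3)
Answer: p(11) = 38; p(7) = 23; p(3) = 11; p(4) = 14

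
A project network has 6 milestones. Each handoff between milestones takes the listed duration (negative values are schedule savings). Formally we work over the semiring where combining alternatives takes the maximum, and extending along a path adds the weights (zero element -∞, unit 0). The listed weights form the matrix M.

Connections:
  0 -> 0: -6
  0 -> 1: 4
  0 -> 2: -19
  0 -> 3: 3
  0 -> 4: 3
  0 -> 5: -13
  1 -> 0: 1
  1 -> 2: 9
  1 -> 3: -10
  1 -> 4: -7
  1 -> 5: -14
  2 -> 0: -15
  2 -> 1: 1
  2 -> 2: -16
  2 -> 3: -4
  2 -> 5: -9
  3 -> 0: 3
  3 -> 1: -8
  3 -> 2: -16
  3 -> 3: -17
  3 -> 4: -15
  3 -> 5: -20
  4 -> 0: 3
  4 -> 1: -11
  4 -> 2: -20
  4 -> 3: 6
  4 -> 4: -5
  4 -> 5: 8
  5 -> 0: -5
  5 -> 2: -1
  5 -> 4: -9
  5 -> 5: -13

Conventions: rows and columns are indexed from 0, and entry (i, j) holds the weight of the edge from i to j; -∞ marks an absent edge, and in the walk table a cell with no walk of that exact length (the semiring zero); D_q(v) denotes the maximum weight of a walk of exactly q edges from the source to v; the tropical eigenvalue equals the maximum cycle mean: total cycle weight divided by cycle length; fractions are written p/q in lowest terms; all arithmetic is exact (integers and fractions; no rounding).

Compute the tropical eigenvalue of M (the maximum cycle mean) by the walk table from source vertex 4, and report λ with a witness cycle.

q=0: [-∞, -∞, -∞, -∞, 0, -∞]
q=1: [3, -11, -20, 6, -5, 8]
q=2: [9, 7, 7, 6, 6, 3]
q=3: [9, 13, 16, 12, 12, 14]
q=4: [15, 17, 22, 18, 12, 20]
q=5: [21, 23, 26, 18, 18, 20]
q=6: [24, 27, 32, 24, 24, 26]
Optimal cycle mean attained by: cycle 1->2->1, total 9 + 1, length 2.
Answer: λ = 5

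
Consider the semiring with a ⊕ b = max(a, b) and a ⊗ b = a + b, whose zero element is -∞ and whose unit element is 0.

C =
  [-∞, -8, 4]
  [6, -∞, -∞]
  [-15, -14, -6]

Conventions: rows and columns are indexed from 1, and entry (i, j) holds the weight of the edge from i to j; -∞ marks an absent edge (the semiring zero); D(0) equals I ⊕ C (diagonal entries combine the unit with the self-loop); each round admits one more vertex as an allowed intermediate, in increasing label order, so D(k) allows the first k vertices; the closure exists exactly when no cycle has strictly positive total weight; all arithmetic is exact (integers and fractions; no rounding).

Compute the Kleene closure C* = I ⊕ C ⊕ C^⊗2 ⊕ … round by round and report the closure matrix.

D(0):
  [0, -8, 4]
  [6, 0, -∞]
  [-15, -14, 0]
D(1):
  [0, -8, 4]
  [6, 0, 10]
  [-15, -14, 0]
D(2):
  [0, -8, 4]
  [6, 0, 10]
  [-8, -14, 0]
D(3):
  [0, -8, 4]
  [6, 0, 10]
  [-8, -14, 0]
Answer: C* = [[0, -8, 4], [6, 0, 10], [-8, -14, 0]]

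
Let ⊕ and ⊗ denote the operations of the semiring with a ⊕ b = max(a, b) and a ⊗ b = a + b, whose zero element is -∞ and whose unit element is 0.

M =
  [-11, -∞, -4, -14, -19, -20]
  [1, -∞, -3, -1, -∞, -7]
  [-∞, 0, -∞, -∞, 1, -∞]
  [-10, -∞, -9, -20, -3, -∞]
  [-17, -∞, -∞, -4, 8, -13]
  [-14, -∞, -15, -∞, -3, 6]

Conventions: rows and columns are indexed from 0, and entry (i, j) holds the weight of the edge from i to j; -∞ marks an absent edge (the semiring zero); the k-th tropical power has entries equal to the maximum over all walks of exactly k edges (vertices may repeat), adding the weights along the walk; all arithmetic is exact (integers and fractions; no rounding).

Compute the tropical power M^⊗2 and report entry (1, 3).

M^⊗2:
  [-22, -4, -15, -23, -3, -14]
  [-10, -3, -3, -13, -2, -1]
  [1, -∞, -3, -1, 9, -7]
  [-20, -9, -14, -7, 5, -16]
  [-9, -∞, -13, 4, 16, -5]
  [-8, -15, -9, -7, 5, 12]
Key observation: the optimum is the walk 1->0->3, with weight 1 + (-14) = -13.
Optimal value attained by: walk 1->0->3.
Answer: (M^⊗2)[1][3] = -13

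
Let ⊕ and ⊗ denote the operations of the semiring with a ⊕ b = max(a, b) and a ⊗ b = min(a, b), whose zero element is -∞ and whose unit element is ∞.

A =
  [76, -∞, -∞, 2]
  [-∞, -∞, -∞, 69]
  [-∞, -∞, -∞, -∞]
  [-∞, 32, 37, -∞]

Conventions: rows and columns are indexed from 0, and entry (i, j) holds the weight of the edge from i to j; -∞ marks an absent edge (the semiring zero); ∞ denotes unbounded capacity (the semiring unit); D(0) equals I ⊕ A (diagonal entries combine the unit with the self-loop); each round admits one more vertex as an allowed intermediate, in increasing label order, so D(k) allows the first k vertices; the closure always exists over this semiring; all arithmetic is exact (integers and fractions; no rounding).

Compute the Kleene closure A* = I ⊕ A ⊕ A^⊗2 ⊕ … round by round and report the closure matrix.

D(0):
  [∞, -∞, -∞, 2]
  [-∞, ∞, -∞, 69]
  [-∞, -∞, ∞, -∞]
  [-∞, 32, 37, ∞]
D(1):
  [∞, -∞, -∞, 2]
  [-∞, ∞, -∞, 69]
  [-∞, -∞, ∞, -∞]
  [-∞, 32, 37, ∞]
D(2):
  [∞, -∞, -∞, 2]
  [-∞, ∞, -∞, 69]
  [-∞, -∞, ∞, -∞]
  [-∞, 32, 37, ∞]
D(3):
  [∞, -∞, -∞, 2]
  [-∞, ∞, -∞, 69]
  [-∞, -∞, ∞, -∞]
  [-∞, 32, 37, ∞]
D(4):
  [∞, 2, 2, 2]
  [-∞, ∞, 37, 69]
  [-∞, -∞, ∞, -∞]
  [-∞, 32, 37, ∞]
Answer: A* = [[∞, 2, 2, 2], [-∞, ∞, 37, 69], [-∞, -∞, ∞, -∞], [-∞, 32, 37, ∞]]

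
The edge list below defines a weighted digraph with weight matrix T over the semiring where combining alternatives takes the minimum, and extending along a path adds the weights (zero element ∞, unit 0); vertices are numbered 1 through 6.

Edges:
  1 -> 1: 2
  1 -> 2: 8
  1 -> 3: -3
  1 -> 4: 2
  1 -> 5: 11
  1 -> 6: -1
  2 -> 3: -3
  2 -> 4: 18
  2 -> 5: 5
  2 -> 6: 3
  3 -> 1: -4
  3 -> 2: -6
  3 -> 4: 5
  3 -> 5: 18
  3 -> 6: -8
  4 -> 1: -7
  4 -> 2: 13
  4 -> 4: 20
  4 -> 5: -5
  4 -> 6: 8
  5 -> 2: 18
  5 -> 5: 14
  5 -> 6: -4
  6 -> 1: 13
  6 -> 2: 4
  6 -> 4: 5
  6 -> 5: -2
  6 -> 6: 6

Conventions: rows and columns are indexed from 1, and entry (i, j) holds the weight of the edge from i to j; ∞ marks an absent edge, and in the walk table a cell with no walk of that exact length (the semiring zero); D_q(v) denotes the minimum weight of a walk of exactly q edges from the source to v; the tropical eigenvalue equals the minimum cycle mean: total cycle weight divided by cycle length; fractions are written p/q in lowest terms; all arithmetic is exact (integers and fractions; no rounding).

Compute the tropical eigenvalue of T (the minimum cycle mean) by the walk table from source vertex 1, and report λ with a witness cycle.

q=0: [0, ∞, ∞, ∞, ∞, ∞]
q=1: [2, 8, -3, 2, 11, -1]
q=2: [-7, -9, -1, 2, -3, -11]
q=3: [-5, -7, -12, -6, -13, -9]
q=4: [-16, -18, -10, -7, -11, -20]
q=5: [-14, -16, -21, -15, -22, -18]
q=6: [-25, -27, -19, -16, -20, -29]
Optimal cycle mean attained by: cycle 2->3->2, total (-3) + (-6), length 2.
Answer: λ = -9/2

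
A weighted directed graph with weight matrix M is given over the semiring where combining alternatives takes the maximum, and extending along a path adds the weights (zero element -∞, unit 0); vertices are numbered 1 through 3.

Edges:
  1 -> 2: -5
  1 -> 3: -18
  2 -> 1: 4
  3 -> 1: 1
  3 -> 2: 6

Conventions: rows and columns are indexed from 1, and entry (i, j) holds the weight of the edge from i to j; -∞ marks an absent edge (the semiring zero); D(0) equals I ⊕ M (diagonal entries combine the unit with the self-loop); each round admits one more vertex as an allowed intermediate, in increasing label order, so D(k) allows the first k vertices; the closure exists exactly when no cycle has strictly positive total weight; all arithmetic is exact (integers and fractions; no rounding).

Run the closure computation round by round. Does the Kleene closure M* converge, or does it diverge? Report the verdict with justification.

D(0):
  [0, -5, -18]
  [4, 0, -∞]
  [1, 6, 0]
D(1):
  [0, -5, -18]
  [4, 0, -14]
  [1, 6, 0]
D(2):
  [0, -5, -18]
  [4, 0, -14]
  [10, 6, 0]
D(3):
  [0, -5, -18]
  [4, 0, -14]
  [10, 6, 0]
Key observation: every diagonal entry stays at the unit through all rounds, so no improving cycle exists.
Answer: CONVERGES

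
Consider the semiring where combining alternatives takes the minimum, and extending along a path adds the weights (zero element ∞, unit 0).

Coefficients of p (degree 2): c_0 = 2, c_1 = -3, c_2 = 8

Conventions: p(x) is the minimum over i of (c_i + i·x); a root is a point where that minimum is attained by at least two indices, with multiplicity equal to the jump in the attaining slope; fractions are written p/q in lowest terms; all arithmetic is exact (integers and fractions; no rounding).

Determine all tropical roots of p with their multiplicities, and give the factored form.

hull edge (i=0, c=2) to (i=1, c=-3): slope -5, span 1
hull edge (i=1, c=-3) to (i=2, c=8): slope 11, span 1
Factored form: p(x) = 8 ⊗ (x ⊕ (-11)) ⊗ (x ⊕ 5)
Answer: roots = -11 (mult 1), 5 (mult 1)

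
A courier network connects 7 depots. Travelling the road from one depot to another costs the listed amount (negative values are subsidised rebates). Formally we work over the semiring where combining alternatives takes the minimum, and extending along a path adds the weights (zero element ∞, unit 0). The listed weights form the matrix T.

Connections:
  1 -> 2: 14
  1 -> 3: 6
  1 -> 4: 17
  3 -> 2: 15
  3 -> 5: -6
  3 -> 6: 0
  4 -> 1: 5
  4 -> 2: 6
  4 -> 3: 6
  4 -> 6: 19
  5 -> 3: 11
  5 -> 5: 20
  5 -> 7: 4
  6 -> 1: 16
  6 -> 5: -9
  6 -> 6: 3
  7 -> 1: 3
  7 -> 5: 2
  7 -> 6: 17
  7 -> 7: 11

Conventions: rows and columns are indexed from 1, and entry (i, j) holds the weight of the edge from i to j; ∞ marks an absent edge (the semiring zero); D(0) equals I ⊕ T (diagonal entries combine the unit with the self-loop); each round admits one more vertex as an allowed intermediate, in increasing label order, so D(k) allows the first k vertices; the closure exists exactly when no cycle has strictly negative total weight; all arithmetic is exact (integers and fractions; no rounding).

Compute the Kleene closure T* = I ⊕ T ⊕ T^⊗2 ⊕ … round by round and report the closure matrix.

D(0):
  [0, 14, 6, 17, ∞, ∞, ∞]
  [∞, 0, ∞, ∞, ∞, ∞, ∞]
  [∞, 15, 0, ∞, -6, 0, ∞]
  [5, 6, 6, 0, ∞, 19, ∞]
  [∞, ∞, 11, ∞, 0, ∞, 4]
  [16, ∞, ∞, ∞, -9, 0, ∞]
  [3, ∞, ∞, ∞, 2, 17, 0]
D(1):
  [0, 14, 6, 17, ∞, ∞, ∞]
  [∞, 0, ∞, ∞, ∞, ∞, ∞]
  [∞, 15, 0, ∞, -6, 0, ∞]
  [5, 6, 6, 0, ∞, 19, ∞]
  [∞, ∞, 11, ∞, 0, ∞, 4]
  [16, 30, 22, 33, -9, 0, ∞]
  [3, 17, 9, 20, 2, 17, 0]
D(2):
  [0, 14, 6, 17, ∞, ∞, ∞]
  [∞, 0, ∞, ∞, ∞, ∞, ∞]
  [∞, 15, 0, ∞, -6, 0, ∞]
  [5, 6, 6, 0, ∞, 19, ∞]
  [∞, ∞, 11, ∞, 0, ∞, 4]
  [16, 30, 22, 33, -9, 0, ∞]
  [3, 17, 9, 20, 2, 17, 0]
D(3):
  [0, 14, 6, 17, 0, 6, ∞]
  [∞, 0, ∞, ∞, ∞, ∞, ∞]
  [∞, 15, 0, ∞, -6, 0, ∞]
  [5, 6, 6, 0, 0, 6, ∞]
  [∞, 26, 11, ∞, 0, 11, 4]
  [16, 30, 22, 33, -9, 0, ∞]
  [3, 17, 9, 20, 2, 9, 0]
D(4):
  [0, 14, 6, 17, 0, 6, ∞]
  [∞, 0, ∞, ∞, ∞, ∞, ∞]
  [∞, 15, 0, ∞, -6, 0, ∞]
  [5, 6, 6, 0, 0, 6, ∞]
  [∞, 26, 11, ∞, 0, 11, 4]
  [16, 30, 22, 33, -9, 0, ∞]
  [3, 17, 9, 20, 2, 9, 0]
D(5):
  [0, 14, 6, 17, 0, 6, 4]
  [∞, 0, ∞, ∞, ∞, ∞, ∞]
  [∞, 15, 0, ∞, -6, 0, -2]
  [5, 6, 6, 0, 0, 6, 4]
  [∞, 26, 11, ∞, 0, 11, 4]
  [16, 17, 2, 33, -9, 0, -5]
  [3, 17, 9, 20, 2, 9, 0]
D(6):
  [0, 14, 6, 17, -3, 6, 1]
  [∞, 0, ∞, ∞, ∞, ∞, ∞]
  [16, 15, 0, 33, -9, 0, -5]
  [5, 6, 6, 0, -3, 6, 1]
  [27, 26, 11, 44, 0, 11, 4]
  [16, 17, 2, 33, -9, 0, -5]
  [3, 17, 9, 20, 0, 9, 0]
D(7):
  [0, 14, 6, 17, -3, 6, 1]
  [∞, 0, ∞, ∞, ∞, ∞, ∞]
  [-2, 12, 0, 15, -9, 0, -5]
  [4, 6, 6, 0, -3, 6, 1]
  [7, 21, 11, 24, 0, 11, 4]
  [-2, 12, 2, 15, -9, 0, -5]
  [3, 17, 9, 20, 0, 9, 0]
Answer: T* = [[0, 14, 6, 17, -3, 6, 1], [∞, 0, ∞, ∞, ∞, ∞, ∞], [-2, 12, 0, 15, -9, 0, -5], [4, 6, 6, 0, -3, 6, 1], [7, 21, 11, 24, 0, 11, 4], [-2, 12, 2, 15, -9, 0, -5], [3, 17, 9, 20, 0, 9, 0]]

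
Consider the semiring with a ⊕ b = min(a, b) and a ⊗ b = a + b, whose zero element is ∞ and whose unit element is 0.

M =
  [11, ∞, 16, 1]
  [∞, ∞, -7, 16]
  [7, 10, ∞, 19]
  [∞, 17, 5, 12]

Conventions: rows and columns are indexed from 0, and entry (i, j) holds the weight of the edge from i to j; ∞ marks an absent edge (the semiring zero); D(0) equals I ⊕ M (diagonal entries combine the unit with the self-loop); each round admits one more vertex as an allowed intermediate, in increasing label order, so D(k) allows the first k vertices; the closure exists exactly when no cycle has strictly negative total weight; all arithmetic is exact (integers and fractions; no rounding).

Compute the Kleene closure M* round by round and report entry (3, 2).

D(0):
  [0, ∞, 16, 1]
  [∞, 0, -7, 16]
  [7, 10, 0, 19]
  [∞, 17, 5, 0]
D(1):
  [0, ∞, 16, 1]
  [∞, 0, -7, 16]
  [7, 10, 0, 8]
  [∞, 17, 5, 0]
D(2):
  [0, ∞, 16, 1]
  [∞, 0, -7, 16]
  [7, 10, 0, 8]
  [∞, 17, 5, 0]
D(3):
  [0, 26, 16, 1]
  [0, 0, -7, 1]
  [7, 10, 0, 8]
  [12, 15, 5, 0]
D(4):
  [0, 16, 6, 1]
  [0, 0, -7, 1]
  [7, 10, 0, 8]
  [12, 15, 5, 0]
Answer: M*[3][2] = 5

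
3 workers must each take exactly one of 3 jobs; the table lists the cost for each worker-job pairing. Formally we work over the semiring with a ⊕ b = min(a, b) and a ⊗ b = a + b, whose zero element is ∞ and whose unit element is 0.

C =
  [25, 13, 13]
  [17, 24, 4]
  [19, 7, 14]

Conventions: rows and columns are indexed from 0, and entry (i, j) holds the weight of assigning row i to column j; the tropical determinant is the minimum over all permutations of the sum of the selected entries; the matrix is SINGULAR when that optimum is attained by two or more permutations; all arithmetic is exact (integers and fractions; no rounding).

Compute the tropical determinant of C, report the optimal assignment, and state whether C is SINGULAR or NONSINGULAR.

σ = (0, 1, 2): 25 + 24 + 14 = 63
σ = (0, 2, 1): 25 + 4 + 7 = 36
σ = (1, 0, 2): 13 + 17 + 14 = 44
σ = (1, 2, 0): 13 + 4 + 19 = 36
σ = (2, 0, 1): 13 + 17 + 7 = 37
σ = (2, 1, 0): 13 + 24 + 19 = 56
Optimal value attained by: σ = (0, 2, 1).
Answer: det⊕(C) = 36; verdict: SINGULAR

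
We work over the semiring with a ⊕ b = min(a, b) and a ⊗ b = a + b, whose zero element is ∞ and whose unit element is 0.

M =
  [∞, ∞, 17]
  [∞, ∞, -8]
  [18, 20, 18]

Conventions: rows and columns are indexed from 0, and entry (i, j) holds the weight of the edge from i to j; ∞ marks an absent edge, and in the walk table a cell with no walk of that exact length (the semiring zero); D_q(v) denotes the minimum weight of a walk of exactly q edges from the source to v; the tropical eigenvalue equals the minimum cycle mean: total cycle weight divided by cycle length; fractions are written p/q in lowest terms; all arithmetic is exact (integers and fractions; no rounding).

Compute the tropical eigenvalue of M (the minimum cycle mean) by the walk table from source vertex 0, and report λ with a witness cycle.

q=0: [0, ∞, ∞]
q=1: [∞, ∞, 17]
q=2: [35, 37, 35]
q=3: [53, 55, 29]
Optimal cycle mean attained by: cycle 1->2->1, total (-8) + 20, length 2.
Answer: λ = 6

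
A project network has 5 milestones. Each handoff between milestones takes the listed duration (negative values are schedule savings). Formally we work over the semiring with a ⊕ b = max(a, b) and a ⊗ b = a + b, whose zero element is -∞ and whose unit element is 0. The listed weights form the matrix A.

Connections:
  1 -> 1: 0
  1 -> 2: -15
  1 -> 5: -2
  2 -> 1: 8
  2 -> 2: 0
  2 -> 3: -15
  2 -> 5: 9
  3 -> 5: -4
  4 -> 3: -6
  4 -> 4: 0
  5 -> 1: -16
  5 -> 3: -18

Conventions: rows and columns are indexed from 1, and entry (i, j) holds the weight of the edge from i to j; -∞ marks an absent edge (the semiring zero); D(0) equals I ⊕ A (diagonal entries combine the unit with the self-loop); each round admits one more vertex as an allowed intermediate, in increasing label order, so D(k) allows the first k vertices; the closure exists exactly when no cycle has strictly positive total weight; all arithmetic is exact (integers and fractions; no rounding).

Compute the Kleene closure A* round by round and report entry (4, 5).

D(0):
  [0, -15, -∞, -∞, -2]
  [8, 0, -15, -∞, 9]
  [-∞, -∞, 0, -∞, -4]
  [-∞, -∞, -6, 0, -∞]
  [-16, -∞, -18, -∞, 0]
D(1):
  [0, -15, -∞, -∞, -2]
  [8, 0, -15, -∞, 9]
  [-∞, -∞, 0, -∞, -4]
  [-∞, -∞, -6, 0, -∞]
  [-16, -31, -18, -∞, 0]
D(2):
  [0, -15, -30, -∞, -2]
  [8, 0, -15, -∞, 9]
  [-∞, -∞, 0, -∞, -4]
  [-∞, -∞, -6, 0, -∞]
  [-16, -31, -18, -∞, 0]
D(3):
  [0, -15, -30, -∞, -2]
  [8, 0, -15, -∞, 9]
  [-∞, -∞, 0, -∞, -4]
  [-∞, -∞, -6, 0, -10]
  [-16, -31, -18, -∞, 0]
D(4):
  [0, -15, -30, -∞, -2]
  [8, 0, -15, -∞, 9]
  [-∞, -∞, 0, -∞, -4]
  [-∞, -∞, -6, 0, -10]
  [-16, -31, -18, -∞, 0]
D(5):
  [0, -15, -20, -∞, -2]
  [8, 0, -9, -∞, 9]
  [-20, -35, 0, -∞, -4]
  [-26, -41, -6, 0, -10]
  [-16, -31, -18, -∞, 0]
Answer: A*[4][5] = -10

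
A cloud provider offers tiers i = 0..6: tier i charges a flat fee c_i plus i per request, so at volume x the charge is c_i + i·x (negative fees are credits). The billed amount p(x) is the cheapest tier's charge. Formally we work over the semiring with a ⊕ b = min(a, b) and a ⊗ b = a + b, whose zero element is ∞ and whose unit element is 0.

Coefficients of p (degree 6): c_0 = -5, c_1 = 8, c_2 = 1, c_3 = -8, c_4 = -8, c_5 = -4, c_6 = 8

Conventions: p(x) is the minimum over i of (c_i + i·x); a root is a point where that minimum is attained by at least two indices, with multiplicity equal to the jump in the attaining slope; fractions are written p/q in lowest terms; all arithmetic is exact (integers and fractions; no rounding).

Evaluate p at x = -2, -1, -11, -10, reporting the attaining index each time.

p(-2) = min(-5+0·(-2)=-5, 8+1·(-2)=6, 1+2·(-2)=-3, -8+3·(-2)=-14, -8+4·(-2)=-16, -4+5·(-2)=-14, 8+6·(-2)=-4) = -16 (attained by i=4)
p(-1) = min(-5+0·(-1)=-5, 8+1·(-1)=7, 1+2·(-1)=-1, -8+3·(-1)=-11, -8+4·(-1)=-12, -4+5·(-1)=-9, 8+6·(-1)=2) = -12 (attained by i=4)
p(-11) = min(-5+0·(-11)=-5, 8+1·(-11)=-3, 1+2·(-11)=-21, -8+3·(-11)=-41, -8+4·(-11)=-52, -4+5·(-11)=-59, 8+6·(-11)=-58) = -59 (attained by i=5)
p(-10) = min(-5+0·(-10)=-5, 8+1·(-10)=-2, 1+2·(-10)=-19, -8+3·(-10)=-38, -8+4·(-10)=-48, -4+5·(-10)=-54, 8+6·(-10)=-52) = -54 (attained by i=5)
Answer: p(-2) = -16; p(-1) = -12; p(-11) = -59; p(-10) = -54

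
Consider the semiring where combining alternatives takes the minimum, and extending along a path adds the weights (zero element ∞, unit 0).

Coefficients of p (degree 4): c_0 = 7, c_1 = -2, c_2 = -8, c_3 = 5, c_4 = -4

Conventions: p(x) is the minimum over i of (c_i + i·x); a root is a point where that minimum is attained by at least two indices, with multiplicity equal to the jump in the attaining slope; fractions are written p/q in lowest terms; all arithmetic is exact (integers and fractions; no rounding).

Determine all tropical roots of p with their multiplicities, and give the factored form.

hull edge (i=0, c=7) to (i=1, c=-2): slope -9, span 1
hull edge (i=1, c=-2) to (i=2, c=-8): slope -6, span 1
hull edge (i=2, c=-8) to (i=4, c=-4): slope 2, span 2
Factored form: p(x) = -4 ⊗ (x ⊕ (-2)) ⊗ (x ⊕ (-2)) ⊗ (x ⊕ 6) ⊗ (x ⊕ 9)
Answer: roots = -2 (mult 2), 6 (mult 1), 9 (mult 1)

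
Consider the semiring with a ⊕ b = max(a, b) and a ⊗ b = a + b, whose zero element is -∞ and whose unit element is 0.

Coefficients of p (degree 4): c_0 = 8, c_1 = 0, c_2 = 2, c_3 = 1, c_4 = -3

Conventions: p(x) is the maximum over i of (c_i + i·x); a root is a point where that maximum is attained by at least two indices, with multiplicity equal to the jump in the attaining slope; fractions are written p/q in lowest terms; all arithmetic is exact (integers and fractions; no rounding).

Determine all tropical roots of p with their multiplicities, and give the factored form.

hull edge (i=0, c=8) to (i=3, c=1): slope -7/3, span 3
hull edge (i=3, c=1) to (i=4, c=-3): slope -4, span 1
Factored form: p(x) = -3 ⊗ (x ⊕ 7/3) ⊗ (x ⊕ 7/3) ⊗ (x ⊕ 7/3) ⊗ (x ⊕ 4)
Answer: roots = 7/3 (mult 3), 4 (mult 1)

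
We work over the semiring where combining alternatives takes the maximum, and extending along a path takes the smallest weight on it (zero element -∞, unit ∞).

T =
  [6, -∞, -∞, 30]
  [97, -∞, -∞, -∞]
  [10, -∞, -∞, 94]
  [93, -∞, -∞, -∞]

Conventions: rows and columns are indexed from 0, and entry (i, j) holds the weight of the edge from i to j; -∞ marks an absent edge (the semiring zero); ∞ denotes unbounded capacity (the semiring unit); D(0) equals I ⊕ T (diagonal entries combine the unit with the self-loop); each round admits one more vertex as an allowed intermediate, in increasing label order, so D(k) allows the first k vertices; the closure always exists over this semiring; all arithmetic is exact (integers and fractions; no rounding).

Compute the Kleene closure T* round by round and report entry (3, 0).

D(0):
  [∞, -∞, -∞, 30]
  [97, ∞, -∞, -∞]
  [10, -∞, ∞, 94]
  [93, -∞, -∞, ∞]
D(1):
  [∞, -∞, -∞, 30]
  [97, ∞, -∞, 30]
  [10, -∞, ∞, 94]
  [93, -∞, -∞, ∞]
D(2):
  [∞, -∞, -∞, 30]
  [97, ∞, -∞, 30]
  [10, -∞, ∞, 94]
  [93, -∞, -∞, ∞]
D(3):
  [∞, -∞, -∞, 30]
  [97, ∞, -∞, 30]
  [10, -∞, ∞, 94]
  [93, -∞, -∞, ∞]
D(4):
  [∞, -∞, -∞, 30]
  [97, ∞, -∞, 30]
  [93, -∞, ∞, 94]
  [93, -∞, -∞, ∞]
Answer: T*[3][0] = 93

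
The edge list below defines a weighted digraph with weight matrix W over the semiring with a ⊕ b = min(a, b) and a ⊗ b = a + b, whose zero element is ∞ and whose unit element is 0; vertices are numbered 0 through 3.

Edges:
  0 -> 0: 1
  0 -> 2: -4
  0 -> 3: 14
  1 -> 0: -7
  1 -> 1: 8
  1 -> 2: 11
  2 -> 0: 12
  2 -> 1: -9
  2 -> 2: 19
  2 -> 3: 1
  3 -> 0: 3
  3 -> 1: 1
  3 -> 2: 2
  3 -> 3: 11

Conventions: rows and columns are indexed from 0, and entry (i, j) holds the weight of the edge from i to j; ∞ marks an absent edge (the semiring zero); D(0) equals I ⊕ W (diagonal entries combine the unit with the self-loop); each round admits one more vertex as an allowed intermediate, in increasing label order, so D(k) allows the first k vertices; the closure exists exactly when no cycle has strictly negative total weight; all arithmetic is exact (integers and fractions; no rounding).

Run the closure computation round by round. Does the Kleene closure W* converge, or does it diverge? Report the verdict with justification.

D(0):
  [0, ∞, -4, 14]
  [-7, 0, 11, ∞]
  [12, -9, 0, 1]
  [3, 1, 2, 0]
D(1):
  [0, ∞, -4, 14]
  [-7, 0, -11, 7]
  [12, -9, 0, 1]
  [3, 1, -1, 0]
Detection: at round 2, diagonal entry (2, 2) turns strictly negative.
Key observation: the cycle 2->1->0->2 has total weight (-9) + (-7) + (-4), which is strictly negative.
Answer: DIVERGES — negative cycle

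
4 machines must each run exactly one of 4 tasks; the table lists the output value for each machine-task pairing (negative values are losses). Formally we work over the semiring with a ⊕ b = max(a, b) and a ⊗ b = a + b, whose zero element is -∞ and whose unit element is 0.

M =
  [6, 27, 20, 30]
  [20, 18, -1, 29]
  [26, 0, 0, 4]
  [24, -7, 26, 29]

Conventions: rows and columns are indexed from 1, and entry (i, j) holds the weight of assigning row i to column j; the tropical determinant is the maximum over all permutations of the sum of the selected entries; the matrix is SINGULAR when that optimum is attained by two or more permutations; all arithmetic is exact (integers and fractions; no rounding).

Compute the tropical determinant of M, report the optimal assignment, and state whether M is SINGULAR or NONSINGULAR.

σ = (1, 2, 3, 4): 6 + 18 + 0 + 29 = 53
σ = (1, 2, 4, 3): 6 + 18 + 4 + 26 = 54
σ = (1, 3, 2, 4): 6 + (-1) + 0 + 29 = 34
σ = (1, 3, 4, 2): 6 + (-1) + 4 + (-7) = 2
σ = (1, 4, 2, 3): 6 + 29 + 0 + 26 = 61
σ = (1, 4, 3, 2): 6 + 29 + 0 + (-7) = 28
σ = (2, 1, 3, 4): 27 + 20 + 0 + 29 = 76
σ = (2, 1, 4, 3): 27 + 20 + 4 + 26 = 77
σ = (2, 3, 1, 4): 27 + (-1) + 26 + 29 = 81
σ = (2, 3, 4, 1): 27 + (-1) + 4 + 24 = 54
σ = (2, 4, 1, 3): 27 + 29 + 26 + 26 = 108
σ = (2, 4, 3, 1): 27 + 29 + 0 + 24 = 80
σ = (3, 1, 2, 4): 20 + 20 + 0 + 29 = 69
σ = (3, 1, 4, 2): 20 + 20 + 4 + (-7) = 37
σ = (3, 2, 1, 4): 20 + 18 + 26 + 29 = 93
σ = (3, 2, 4, 1): 20 + 18 + 4 + 24 = 66
σ = (3, 4, 1, 2): 20 + 29 + 26 + (-7) = 68
σ = (3, 4, 2, 1): 20 + 29 + 0 + 24 = 73
σ = (4, 1, 2, 3): 30 + 20 + 0 + 26 = 76
σ = (4, 1, 3, 2): 30 + 20 + 0 + (-7) = 43
σ = (4, 2, 1, 3): 30 + 18 + 26 + 26 = 100
σ = (4, 2, 3, 1): 30 + 18 + 0 + 24 = 72
σ = (4, 3, 1, 2): 30 + (-1) + 26 + (-7) = 48
σ = (4, 3, 2, 1): 30 + (-1) + 0 + 24 = 53
Optimal value attained by: σ = (2, 4, 1, 3).
Answer: det⊕(M) = 108; verdict: NONSINGULAR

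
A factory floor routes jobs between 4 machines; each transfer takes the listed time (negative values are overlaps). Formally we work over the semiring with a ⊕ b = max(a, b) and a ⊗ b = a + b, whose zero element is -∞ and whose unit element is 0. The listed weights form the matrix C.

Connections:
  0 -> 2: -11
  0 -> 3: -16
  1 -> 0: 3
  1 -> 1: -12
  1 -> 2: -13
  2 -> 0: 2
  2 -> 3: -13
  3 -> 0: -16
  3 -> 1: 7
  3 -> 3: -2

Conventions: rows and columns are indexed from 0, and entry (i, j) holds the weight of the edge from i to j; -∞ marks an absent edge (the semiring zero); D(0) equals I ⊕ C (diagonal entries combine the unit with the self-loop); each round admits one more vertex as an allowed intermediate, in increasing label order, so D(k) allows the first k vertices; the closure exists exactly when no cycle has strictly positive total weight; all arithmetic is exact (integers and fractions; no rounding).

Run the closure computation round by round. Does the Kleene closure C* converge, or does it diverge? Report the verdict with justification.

D(0):
  [0, -∞, -11, -16]
  [3, 0, -13, -∞]
  [2, -∞, 0, -13]
  [-16, 7, -∞, 0]
D(1):
  [0, -∞, -11, -16]
  [3, 0, -8, -13]
  [2, -∞, 0, -13]
  [-16, 7, -27, 0]
D(2):
  [0, -∞, -11, -16]
  [3, 0, -8, -13]
  [2, -∞, 0, -13]
  [10, 7, -1, 0]
D(3):
  [0, -∞, -11, -16]
  [3, 0, -8, -13]
  [2, -∞, 0, -13]
  [10, 7, -1, 0]
D(4):
  [0, -9, -11, -16]
  [3, 0, -8, -13]
  [2, -6, 0, -13]
  [10, 7, -1, 0]
Key observation: every diagonal entry stays at the unit through all rounds, so no improving cycle exists.
Answer: CONVERGES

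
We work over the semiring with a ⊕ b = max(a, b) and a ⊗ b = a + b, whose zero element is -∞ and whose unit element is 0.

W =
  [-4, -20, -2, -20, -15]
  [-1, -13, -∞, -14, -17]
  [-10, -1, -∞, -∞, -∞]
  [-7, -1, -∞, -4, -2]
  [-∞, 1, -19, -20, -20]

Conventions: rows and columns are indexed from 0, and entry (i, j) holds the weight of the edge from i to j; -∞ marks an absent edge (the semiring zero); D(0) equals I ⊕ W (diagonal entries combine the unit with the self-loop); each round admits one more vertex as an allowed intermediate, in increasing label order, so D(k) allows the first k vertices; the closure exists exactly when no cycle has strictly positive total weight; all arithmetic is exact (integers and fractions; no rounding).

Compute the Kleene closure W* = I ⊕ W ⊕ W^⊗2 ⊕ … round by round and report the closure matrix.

D(0):
  [0, -20, -2, -20, -15]
  [-1, 0, -∞, -14, -17]
  [-10, -1, 0, -∞, -∞]
  [-7, -1, -∞, 0, -2]
  [-∞, 1, -19, -20, 0]
D(1):
  [0, -20, -2, -20, -15]
  [-1, 0, -3, -14, -16]
  [-10, -1, 0, -30, -25]
  [-7, -1, -9, 0, -2]
  [-∞, 1, -19, -20, 0]
D(2):
  [0, -20, -2, -20, -15]
  [-1, 0, -3, -14, -16]
  [-2, -1, 0, -15, -17]
  [-2, -1, -4, 0, -2]
  [0, 1, -2, -13, 0]
D(3):
  [0, -3, -2, -17, -15]
  [-1, 0, -3, -14, -16]
  [-2, -1, 0, -15, -17]
  [-2, -1, -4, 0, -2]
  [0, 1, -2, -13, 0]
D(4):
  [0, -3, -2, -17, -15]
  [-1, 0, -3, -14, -16]
  [-2, -1, 0, -15, -17]
  [-2, -1, -4, 0, -2]
  [0, 1, -2, -13, 0]
D(5):
  [0, -3, -2, -17, -15]
  [-1, 0, -3, -14, -16]
  [-2, -1, 0, -15, -17]
  [-2, -1, -4, 0, -2]
  [0, 1, -2, -13, 0]
Answer: W* = [[0, -3, -2, -17, -15], [-1, 0, -3, -14, -16], [-2, -1, 0, -15, -17], [-2, -1, -4, 0, -2], [0, 1, -2, -13, 0]]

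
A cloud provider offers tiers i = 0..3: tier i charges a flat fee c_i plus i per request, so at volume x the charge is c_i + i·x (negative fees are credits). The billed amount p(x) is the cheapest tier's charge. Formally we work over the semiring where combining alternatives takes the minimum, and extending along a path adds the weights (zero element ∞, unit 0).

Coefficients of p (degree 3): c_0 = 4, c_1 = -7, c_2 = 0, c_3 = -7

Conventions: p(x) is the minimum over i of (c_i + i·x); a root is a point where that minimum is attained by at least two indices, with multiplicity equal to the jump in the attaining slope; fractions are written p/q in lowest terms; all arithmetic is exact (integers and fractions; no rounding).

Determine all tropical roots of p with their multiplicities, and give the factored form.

hull edge (i=0, c=4) to (i=1, c=-7): slope -11, span 1
hull edge (i=1, c=-7) to (i=3, c=-7): slope 0, span 2
Factored form: p(x) = -7 ⊗ (x ⊕ 0) ⊗ (x ⊕ 0) ⊗ (x ⊕ 11)
Answer: roots = 0 (mult 2), 11 (mult 1)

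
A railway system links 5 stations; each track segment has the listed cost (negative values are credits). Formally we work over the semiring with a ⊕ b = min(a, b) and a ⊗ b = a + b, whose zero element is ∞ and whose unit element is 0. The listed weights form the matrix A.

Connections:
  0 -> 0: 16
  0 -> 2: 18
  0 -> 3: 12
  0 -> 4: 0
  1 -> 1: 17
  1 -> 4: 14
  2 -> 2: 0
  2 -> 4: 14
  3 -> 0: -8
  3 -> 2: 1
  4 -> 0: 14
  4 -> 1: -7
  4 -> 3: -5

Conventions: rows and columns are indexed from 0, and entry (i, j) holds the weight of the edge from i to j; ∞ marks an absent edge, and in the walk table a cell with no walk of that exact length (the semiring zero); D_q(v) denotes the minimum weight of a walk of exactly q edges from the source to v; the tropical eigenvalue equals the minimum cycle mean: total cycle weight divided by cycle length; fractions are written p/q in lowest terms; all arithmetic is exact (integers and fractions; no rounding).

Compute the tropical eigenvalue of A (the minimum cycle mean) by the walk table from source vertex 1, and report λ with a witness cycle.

q=0: [∞, 0, ∞, ∞, ∞]
q=1: [∞, 17, ∞, ∞, 14]
q=2: [28, 7, ∞, 9, 31]
q=3: [1, 24, 10, 26, 21]
q=4: [17, 14, 10, 13, 1]
q=5: [5, -6, 10, -4, 17]
Optimal cycle mean attained by: cycle 0->4->3->0, total 0 + (-5) + (-8), length 3.
Answer: λ = -13/3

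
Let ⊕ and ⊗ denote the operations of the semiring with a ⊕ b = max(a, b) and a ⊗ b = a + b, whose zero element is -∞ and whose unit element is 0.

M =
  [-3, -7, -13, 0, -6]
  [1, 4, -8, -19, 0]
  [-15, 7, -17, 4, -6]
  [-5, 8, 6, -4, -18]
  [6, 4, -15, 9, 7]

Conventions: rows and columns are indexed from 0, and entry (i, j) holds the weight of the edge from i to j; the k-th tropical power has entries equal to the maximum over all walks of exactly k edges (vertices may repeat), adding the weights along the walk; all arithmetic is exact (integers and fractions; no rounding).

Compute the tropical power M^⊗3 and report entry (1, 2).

M^⊗2:
  [0, 8, 6, 3, 1]
  [6, 8, -4, 9, 7]
  [8, 12, 10, 3, 7]
  [9, 13, 2, 10, 8]
  [13, 17, 15, 16, 14]
M^⊗3:
  [9, 13, 9, 10, 8]
  [13, 17, 15, 16, 14]
  [13, 17, 9, 16, 14]
  [14, 18, 16, 17, 15]
  [20, 24, 22, 23, 21]
Key observation: the optimum is the walk 1->4->3->2, with weight 0 + 9 + 6 = 15.
Optimal value attained by: walk 1->4->3->2.
Answer: (M^⊗3)[1][2] = 15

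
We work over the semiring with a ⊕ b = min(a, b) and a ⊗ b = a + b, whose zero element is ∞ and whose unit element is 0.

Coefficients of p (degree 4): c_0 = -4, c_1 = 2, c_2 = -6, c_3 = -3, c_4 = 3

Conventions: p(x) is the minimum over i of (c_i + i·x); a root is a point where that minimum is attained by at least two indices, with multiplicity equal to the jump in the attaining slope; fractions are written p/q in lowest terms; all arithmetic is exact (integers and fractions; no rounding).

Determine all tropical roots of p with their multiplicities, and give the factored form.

hull edge (i=0, c=-4) to (i=2, c=-6): slope -1, span 2
hull edge (i=2, c=-6) to (i=3, c=-3): slope 3, span 1
hull edge (i=3, c=-3) to (i=4, c=3): slope 6, span 1
Factored form: p(x) = 3 ⊗ (x ⊕ (-6)) ⊗ (x ⊕ (-3)) ⊗ (x ⊕ 1) ⊗ (x ⊕ 1)
Answer: roots = -6 (mult 1), -3 (mult 1), 1 (mult 2)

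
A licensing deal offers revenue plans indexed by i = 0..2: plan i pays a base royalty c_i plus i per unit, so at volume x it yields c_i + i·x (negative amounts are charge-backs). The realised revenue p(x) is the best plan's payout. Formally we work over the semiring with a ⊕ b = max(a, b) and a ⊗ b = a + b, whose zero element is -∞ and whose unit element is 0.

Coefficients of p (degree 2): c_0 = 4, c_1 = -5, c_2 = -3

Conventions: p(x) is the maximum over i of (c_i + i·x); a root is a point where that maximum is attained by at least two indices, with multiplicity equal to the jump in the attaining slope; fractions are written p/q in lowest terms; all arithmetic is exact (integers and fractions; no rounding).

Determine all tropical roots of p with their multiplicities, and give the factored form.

hull edge (i=0, c=4) to (i=2, c=-3): slope -7/2, span 2
Factored form: p(x) = -3 ⊗ (x ⊕ 7/2) ⊗ (x ⊕ 7/2)
Answer: roots = 7/2 (mult 2)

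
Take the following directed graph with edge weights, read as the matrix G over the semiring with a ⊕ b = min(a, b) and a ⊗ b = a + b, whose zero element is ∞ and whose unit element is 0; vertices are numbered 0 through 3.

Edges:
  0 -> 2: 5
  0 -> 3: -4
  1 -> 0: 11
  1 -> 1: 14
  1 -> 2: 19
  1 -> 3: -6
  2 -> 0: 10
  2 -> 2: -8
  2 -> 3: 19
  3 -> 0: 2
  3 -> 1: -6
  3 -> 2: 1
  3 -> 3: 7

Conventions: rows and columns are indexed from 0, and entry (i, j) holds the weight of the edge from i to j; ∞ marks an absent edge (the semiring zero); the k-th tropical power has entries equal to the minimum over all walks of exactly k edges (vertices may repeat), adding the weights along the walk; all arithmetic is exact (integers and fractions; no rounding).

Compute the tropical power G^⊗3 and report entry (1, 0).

G^⊗2:
  [-2, -10, -3, 3]
  [-4, -12, -5, 1]
  [2, 13, -16, 6]
  [5, 1, -7, -12]
G^⊗3:
  [1, -3, -11, -16]
  [-1, -5, -13, -18]
  [-6, 0, -24, -2]
  [-10, -18, -15, -5]
Key observation: the optimum is the walk 1->3->1->0, with weight (-6) + (-6) + 11 = -1.
Optimal value attained by: walk 1->3->1->0.
Answer: (G^⊗3)[1][0] = -1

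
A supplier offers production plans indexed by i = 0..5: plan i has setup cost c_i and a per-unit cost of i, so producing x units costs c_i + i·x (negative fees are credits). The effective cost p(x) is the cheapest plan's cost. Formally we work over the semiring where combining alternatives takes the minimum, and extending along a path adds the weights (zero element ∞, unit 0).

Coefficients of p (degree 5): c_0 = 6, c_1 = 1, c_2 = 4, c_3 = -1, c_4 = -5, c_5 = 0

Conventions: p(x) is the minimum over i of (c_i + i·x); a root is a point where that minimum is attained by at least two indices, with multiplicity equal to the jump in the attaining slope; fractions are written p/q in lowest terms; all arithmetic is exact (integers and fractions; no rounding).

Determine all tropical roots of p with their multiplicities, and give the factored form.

hull edge (i=0, c=6) to (i=1, c=1): slope -5, span 1
hull edge (i=1, c=1) to (i=4, c=-5): slope -2, span 3
hull edge (i=4, c=-5) to (i=5, c=0): slope 5, span 1
Factored form: p(x) = 0 ⊗ (x ⊕ (-5)) ⊗ (x ⊕ 2) ⊗ (x ⊕ 2) ⊗ (x ⊕ 2) ⊗ (x ⊕ 5)
Answer: roots = -5 (mult 1), 2 (mult 3), 5 (mult 1)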